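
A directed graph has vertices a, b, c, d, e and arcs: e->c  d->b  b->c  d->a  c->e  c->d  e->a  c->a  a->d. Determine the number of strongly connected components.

1

{a, b, c, d, e} are all mutually reachable — one SCC of size 5.
That gives 1 strongly connected component.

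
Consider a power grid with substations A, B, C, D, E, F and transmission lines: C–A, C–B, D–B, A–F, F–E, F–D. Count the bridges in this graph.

1

The edges on the cycle C-A-F-D-B-C are not bridges since each lies on that cycle.
But removing F–E disconnects F from E — this is a bridge.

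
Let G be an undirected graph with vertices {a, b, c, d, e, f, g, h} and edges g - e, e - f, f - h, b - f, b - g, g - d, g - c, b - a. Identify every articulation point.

b, f, g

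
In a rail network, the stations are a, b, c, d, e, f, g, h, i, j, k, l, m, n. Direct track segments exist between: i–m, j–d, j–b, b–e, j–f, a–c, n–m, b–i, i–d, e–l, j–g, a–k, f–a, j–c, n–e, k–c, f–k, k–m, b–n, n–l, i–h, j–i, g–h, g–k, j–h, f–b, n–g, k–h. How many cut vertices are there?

0

Removing a, for instance, still leaves 1 component. No single vertex removal increases the component count — the graph has no articulation points.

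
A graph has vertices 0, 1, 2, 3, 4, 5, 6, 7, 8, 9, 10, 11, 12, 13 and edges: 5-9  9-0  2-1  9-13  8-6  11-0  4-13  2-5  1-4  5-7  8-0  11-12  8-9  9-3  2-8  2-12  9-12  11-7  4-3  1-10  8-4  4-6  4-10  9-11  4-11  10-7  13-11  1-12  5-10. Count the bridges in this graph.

The edges on the cycle 2-8-9-13-11-12-1-2 are not bridges since each lies on that cycle.
Every edge lies on some cycle, so there are no bridges.

0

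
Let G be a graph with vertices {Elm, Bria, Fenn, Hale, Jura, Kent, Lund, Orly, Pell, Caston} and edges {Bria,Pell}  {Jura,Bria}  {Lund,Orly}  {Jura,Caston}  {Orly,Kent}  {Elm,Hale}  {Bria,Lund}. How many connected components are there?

3

Fenn is isolated — a component by itself.
Starting from Elm we can reach Elm, Hale. That is one component of size 2.
Starting from Bria we can reach Bria, Jura, Kent, Lund, Orly, Pell, Caston. That is one component of size 7.
Total: 3 components.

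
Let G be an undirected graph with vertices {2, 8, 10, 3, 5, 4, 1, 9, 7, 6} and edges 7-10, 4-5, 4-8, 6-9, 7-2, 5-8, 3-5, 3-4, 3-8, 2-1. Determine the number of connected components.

3

Starting from 6 we can reach 6, 9. That is one component of size 2.
Starting from 3 we can reach 3, 4, 5, 8. That is one component of size 4.
Starting from 1 we can reach 1, 2, 7, 10. That is one component of size 4.
Total: 3 components.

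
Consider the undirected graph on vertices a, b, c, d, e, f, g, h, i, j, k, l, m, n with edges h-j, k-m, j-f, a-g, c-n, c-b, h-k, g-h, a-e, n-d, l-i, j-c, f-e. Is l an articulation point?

Deleting l leaves 2 components (was 2), so l is not a cut vertex.

No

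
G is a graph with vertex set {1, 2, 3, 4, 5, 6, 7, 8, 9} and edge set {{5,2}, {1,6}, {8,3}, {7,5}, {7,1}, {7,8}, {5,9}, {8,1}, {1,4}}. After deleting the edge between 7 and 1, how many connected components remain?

1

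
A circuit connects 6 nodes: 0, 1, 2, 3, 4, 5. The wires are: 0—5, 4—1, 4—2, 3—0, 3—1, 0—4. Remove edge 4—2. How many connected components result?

2

Before removal there is 1 component.
4—2 is a bridge — removing it separates 4's side from 2's side.
After removal: 2 components.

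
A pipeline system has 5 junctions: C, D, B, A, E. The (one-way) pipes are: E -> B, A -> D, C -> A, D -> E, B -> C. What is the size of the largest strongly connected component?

{A, B, C, D, E} are all mutually reachable — one SCC of size 5.
The largest has 5 vertices.

5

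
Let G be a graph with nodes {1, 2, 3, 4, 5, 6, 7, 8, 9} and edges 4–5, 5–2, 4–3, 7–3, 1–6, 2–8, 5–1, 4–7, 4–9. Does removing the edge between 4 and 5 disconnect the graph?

Removing 4–5 leaves no path between 4 and 5: the component count goes from 1 to 2. So it is a bridge.

Yes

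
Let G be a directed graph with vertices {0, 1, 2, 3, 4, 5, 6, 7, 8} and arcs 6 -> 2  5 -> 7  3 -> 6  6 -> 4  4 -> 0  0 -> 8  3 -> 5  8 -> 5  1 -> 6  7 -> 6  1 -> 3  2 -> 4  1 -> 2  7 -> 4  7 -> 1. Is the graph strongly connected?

From 3 we can reach every vertex (0, 1, 2, 3, 4, 5, 6, 7, 8), and every vertex can reach 3 (0, 1, 2, 3, 4, 5, 6, 7, 8). So the whole graph is one strongly connected component.

Yes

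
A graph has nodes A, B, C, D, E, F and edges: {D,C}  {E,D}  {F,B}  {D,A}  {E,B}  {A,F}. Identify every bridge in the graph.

The edges on the cycle E-D-A-F-B-E are not bridges since each lies on that cycle.
But removing D - C disconnects D from C — this is a bridge.

C-D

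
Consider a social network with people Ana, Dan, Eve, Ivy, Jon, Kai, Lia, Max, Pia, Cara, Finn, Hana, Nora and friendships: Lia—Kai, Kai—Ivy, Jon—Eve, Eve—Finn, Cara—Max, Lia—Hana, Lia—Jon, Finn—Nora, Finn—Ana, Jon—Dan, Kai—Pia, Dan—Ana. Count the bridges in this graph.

7

The edges on the cycle Jon-Eve-Finn-Ana-Dan-Jon are not bridges since each lies on that cycle.
But removing Cara—Max disconnects Cara from Max; removing Ivy—Kai disconnects Ivy from Kai; removing Lia—Kai disconnects Lia from Kai; removing Hana—Lia disconnects Hana from Lia — these are bridges.
In total 7 edges are bridges.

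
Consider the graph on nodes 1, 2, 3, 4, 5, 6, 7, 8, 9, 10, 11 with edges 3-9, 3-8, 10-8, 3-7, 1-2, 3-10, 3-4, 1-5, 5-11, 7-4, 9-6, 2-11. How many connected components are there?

2

Starting from 1 we can reach 1, 2, 5, 11. That is one component of size 4.
Starting from 3 we can reach 3, 4, 6, 7, 8, 9, 10. That is one component of size 7.
Total: 2 components.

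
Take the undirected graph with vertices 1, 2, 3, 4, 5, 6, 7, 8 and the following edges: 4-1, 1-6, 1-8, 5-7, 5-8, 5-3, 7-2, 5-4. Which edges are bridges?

The edges on the cycle 5-4-1-8-5 are not bridges since each lies on that cycle.
But removing 7-2 disconnects 7 from 2; removing 5-3 disconnects 5 from 3; removing 6-1 disconnects 6 from 1; removing 5-7 disconnects 5 from 7 — these are bridges.

1-6, 2-7, 3-5, 5-7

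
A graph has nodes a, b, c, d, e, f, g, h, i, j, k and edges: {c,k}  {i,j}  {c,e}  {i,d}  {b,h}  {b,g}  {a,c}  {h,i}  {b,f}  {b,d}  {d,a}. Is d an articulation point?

Yes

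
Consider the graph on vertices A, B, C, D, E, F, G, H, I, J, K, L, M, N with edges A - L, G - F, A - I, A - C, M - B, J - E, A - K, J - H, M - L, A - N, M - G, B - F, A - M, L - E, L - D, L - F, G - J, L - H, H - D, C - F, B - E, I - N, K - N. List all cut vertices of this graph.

Removing A increases the component count from 1 to 2, so A is a cut vertex.
By contrast removing C leaves 1 component; it is not a cut vertex. No other vertex is a cut vertex either.

A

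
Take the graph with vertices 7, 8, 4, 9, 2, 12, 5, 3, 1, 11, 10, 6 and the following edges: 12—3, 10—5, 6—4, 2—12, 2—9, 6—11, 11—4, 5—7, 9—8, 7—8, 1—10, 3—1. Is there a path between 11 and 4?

Yes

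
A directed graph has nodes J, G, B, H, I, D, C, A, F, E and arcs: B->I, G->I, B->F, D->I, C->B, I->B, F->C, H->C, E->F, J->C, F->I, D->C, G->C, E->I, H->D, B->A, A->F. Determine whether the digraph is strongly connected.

No

There is no directed path from C to G, so the graph is not strongly connected.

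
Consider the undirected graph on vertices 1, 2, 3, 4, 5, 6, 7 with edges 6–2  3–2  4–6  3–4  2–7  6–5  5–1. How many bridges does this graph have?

3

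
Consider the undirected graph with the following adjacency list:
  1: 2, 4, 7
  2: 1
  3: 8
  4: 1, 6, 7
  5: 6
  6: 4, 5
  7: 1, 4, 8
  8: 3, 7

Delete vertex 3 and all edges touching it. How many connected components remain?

With 3 gone, the remaining components are: {1, 2, 4, 5, 6, 7, 8}.
That is 1 component.

1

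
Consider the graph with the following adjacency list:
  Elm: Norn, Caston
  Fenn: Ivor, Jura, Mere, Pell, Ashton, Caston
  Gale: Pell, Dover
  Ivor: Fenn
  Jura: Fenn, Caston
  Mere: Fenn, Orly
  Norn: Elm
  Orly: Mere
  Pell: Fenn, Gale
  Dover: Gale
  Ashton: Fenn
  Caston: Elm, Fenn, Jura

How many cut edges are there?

9

The edges on the cycle Fenn-Jura-Caston-Fenn are not bridges since each lies on that cycle.
But removing Fenn-Mere disconnects Fenn from Mere; removing Caston-Elm disconnects Caston from Elm; removing Elm-Norn disconnects Elm from Norn; removing Gale-Dover disconnects Gale from Dover — these are bridges.
In total 9 edges are bridges.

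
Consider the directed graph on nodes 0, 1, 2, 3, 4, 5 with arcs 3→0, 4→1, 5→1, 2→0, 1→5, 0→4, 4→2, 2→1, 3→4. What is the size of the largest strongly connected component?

{0, 2, 4} are all mutually reachable — one SCC of size 3.
{1, 5} are all mutually reachable — one SCC of size 2.
{3} is an SCC by itself.
The largest has 3 vertices.

3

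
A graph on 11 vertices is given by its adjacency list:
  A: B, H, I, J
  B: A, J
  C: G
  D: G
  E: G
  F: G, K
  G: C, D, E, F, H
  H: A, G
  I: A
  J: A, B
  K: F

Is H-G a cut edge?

Removing H-G leaves no path between H and G: the component count goes from 1 to 2. So it is a bridge.

Yes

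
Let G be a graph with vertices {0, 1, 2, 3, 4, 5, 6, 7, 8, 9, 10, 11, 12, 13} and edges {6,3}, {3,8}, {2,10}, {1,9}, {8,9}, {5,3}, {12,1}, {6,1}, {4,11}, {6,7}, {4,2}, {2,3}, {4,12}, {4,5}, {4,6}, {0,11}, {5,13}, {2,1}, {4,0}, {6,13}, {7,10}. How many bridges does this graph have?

The edges on the cycle 4-0-11-4 are not bridges since each lies on that cycle.
Every edge lies on some cycle, so there are no bridges.

0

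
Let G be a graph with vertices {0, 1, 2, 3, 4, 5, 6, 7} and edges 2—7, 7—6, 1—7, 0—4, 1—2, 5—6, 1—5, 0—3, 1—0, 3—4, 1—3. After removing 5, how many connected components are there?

With 5 gone, the remaining components are: {0, 1, 2, 3, 4, 6, 7}.
That is 1 component.

1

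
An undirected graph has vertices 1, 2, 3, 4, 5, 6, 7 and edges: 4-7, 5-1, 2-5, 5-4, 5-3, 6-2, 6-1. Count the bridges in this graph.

The edges on the cycle 6-2-5-1-6 are not bridges since each lies on that cycle.
But removing 5-4 disconnects 5 from 4; removing 7-4 disconnects 7 from 4; removing 5-3 disconnects 5 from 3 — these are bridges.
That makes 3 bridges.

3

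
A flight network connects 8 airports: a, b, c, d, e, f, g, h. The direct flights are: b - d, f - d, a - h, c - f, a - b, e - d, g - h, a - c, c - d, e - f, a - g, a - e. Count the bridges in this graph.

0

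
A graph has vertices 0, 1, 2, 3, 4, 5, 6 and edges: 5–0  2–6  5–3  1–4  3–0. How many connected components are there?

3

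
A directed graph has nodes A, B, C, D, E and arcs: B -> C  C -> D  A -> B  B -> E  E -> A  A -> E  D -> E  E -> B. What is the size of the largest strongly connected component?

{A, B, C, D, E} are all mutually reachable — one SCC of size 5.
The largest has 5 vertices.

5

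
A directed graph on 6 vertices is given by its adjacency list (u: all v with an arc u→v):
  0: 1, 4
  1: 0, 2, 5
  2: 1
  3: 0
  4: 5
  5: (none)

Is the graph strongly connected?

There is no directed path from 0 to 3, so the graph is not strongly connected.

No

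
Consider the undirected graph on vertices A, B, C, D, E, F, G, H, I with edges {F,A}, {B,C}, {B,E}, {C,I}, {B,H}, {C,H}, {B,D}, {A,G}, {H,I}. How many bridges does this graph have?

The edges on the cycle B-C-I-H-B are not bridges since each lies on that cycle.
But removing F - A disconnects F from A; removing B - E disconnects B from E; removing D - B disconnects D from B; removing G - A disconnects G from A — these are bridges.
That makes 4 bridges.

4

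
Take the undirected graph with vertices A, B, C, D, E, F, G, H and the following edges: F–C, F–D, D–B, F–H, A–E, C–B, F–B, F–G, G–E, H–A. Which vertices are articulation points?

Removing F increases the component count from 1 to 2, so F is a cut vertex.
By contrast removing A leaves 1 component; it is not a cut vertex. No other vertex is a cut vertex either.

F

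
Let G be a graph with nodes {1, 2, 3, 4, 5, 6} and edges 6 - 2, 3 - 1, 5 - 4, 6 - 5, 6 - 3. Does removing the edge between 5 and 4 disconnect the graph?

Yes

Removing 5 - 4 leaves no path between 5 and 4: the component count goes from 1 to 2. So it is a bridge.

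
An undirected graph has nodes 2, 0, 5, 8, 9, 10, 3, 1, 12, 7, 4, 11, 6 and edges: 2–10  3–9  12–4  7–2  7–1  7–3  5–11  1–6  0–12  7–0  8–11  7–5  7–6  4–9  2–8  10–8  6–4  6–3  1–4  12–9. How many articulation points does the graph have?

Removing 7 increases the component count from 1 to 2, so 7 is a cut vertex.
By contrast removing 4 leaves 1 component; it is not a cut vertex. No other vertex is a cut vertex either.

1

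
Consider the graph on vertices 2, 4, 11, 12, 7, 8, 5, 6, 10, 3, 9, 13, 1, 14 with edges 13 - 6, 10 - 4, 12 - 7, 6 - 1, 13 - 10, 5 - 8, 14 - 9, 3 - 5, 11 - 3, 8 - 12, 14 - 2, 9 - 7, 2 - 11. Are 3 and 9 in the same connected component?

From 3 we can reach 2, 3, 5, 7, 8, 9, 11, 12, 14, which includes 9.

Yes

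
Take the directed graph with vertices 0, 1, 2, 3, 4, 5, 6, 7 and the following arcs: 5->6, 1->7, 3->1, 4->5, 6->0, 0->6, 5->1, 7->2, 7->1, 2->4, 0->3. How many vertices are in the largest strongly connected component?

8

{0, 1, 2, 3, 4, 5, 6, 7} are all mutually reachable — one SCC of size 8.
The largest has 8 vertices.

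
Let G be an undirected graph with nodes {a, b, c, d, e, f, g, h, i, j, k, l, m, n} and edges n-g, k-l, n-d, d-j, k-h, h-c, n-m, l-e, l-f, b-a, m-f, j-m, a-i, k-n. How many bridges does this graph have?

6

The edges on the cycle k-l-f-m-j-d-n-k are not bridges since each lies on that cycle.
But removing l-e disconnects l from e; removing b-a disconnects b from a; removing h-c disconnects h from c; removing h-k disconnects h from k — these are bridges.
In total 6 edges are bridges.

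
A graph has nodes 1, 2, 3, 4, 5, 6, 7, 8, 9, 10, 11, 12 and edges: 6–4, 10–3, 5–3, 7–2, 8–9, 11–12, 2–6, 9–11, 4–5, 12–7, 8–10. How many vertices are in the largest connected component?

11

1 is isolated — a component by itself.
Starting from 2 we can reach 2, 3, 4, 5, 6, 7, 8, 9, 10, 11, 12. That is one component of size 11.
The largest has 11 vertices.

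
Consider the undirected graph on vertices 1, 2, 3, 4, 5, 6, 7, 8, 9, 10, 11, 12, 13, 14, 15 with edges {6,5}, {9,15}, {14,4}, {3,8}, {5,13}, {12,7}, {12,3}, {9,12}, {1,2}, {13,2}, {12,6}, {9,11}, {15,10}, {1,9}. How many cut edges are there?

The edges on the cycle 1-9-12-6-5-13-2-1 are not bridges since each lies on that cycle.
But removing 15-10 disconnects 15 from 10; removing 8-3 disconnects 8 from 3; removing 14-4 disconnects 14 from 4; removing 9-11 disconnects 9 from 11 — these are bridges.
In total 7 edges are bridges.

7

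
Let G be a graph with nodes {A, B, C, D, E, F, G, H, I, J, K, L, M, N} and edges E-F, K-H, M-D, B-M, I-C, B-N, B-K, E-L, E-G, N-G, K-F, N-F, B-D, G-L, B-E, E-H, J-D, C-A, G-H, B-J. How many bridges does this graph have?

The edges on the cycle B-N-F-K-B are not bridges since each lies on that cycle.
But removing C-A disconnects C from A; removing I-C disconnects I from C — these are bridges.
That makes 2 bridges.

2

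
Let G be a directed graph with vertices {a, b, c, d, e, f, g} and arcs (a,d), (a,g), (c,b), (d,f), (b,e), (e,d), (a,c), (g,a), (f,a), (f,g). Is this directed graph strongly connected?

From d we can reach every vertex (a, b, c, d, e, f, g), and every vertex can reach d (a, b, c, d, e, f, g). So the whole graph is one strongly connected component.

Yes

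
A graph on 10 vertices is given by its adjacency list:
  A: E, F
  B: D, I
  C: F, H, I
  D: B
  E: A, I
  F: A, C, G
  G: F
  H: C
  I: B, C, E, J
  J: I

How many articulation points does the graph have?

Removing B increases the component count from 1 to 2, so B is a cut vertex.
Removing C increases the component count from 1 to 2, so C is a cut vertex.
Removing F increases the component count from 1 to 2, so F is a cut vertex.
Likewise I is a cut vertex.
By contrast removing D leaves 1 component; it is not a cut vertex. No other vertex is a cut vertex either.

4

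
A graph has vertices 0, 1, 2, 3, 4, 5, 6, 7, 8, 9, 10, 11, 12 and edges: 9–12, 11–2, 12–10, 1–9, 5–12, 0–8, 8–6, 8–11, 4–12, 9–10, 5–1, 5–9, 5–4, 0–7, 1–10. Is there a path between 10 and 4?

From 10 we can reach 1, 4, 5, 9, 10, 12, which includes 4.

Yes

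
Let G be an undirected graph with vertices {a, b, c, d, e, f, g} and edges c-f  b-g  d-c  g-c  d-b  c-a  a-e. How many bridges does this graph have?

3

The edges on the cycle d-b-g-c-d are not bridges since each lies on that cycle.
But removing c-f disconnects c from f; removing a-e disconnects a from e; removing c-a disconnects c from a — these are bridges.
That makes 3 bridges.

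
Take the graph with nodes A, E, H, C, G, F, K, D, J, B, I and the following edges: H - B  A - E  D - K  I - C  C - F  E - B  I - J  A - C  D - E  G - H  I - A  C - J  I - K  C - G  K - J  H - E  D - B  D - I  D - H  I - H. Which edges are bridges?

The edges on the cycle D-I-A-E-D are not bridges since each lies on that cycle.
But removing C - F disconnects C from F — this is a bridge.

C-F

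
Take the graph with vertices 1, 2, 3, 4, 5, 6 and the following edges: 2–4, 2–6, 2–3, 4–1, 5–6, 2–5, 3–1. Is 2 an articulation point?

Deleting 2 raises the number of components from 1 to 2, so 2 is a cut vertex.

Yes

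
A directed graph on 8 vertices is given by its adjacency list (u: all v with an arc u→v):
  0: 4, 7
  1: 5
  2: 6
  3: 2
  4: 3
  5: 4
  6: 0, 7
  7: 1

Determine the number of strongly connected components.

1

{0, 1, 2, 3, 4, 5, 6, 7} are all mutually reachable — one SCC of size 8.
That gives 1 strongly connected component.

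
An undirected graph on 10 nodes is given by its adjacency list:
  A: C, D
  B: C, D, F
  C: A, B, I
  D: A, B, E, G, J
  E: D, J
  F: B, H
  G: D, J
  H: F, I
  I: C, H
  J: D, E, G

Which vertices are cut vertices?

Removing D increases the component count from 1 to 2, so D is a cut vertex.
By contrast removing J leaves 1 component; it is not a cut vertex. No other vertex is a cut vertex either.

D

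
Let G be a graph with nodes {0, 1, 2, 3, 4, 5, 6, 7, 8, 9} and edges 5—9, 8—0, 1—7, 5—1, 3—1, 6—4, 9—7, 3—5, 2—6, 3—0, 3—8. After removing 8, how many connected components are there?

With 8 gone, the remaining components are: {2, 4, 6}; {0, 1, 3, 5, 7, 9}.
That is 2 components.

2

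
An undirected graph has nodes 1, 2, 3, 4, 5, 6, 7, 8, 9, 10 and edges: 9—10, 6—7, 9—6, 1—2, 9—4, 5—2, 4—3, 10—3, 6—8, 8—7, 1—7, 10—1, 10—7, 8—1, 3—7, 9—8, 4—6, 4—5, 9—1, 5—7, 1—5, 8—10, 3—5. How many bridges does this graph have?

The edges on the cycle 9-4-3-5-7-8-6-9 are not bridges since each lies on that cycle.
Every edge lies on some cycle, so there are no bridges.

0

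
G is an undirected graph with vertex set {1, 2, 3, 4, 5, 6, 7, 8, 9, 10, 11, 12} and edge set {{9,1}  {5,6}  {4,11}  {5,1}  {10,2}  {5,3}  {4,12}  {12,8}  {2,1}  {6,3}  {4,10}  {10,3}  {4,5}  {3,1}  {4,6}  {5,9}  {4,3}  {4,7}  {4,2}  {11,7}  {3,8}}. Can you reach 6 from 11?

From 11 we can reach 1, 2, 3, 4, 5, 6, 7, 8, 9, 10, 11, 12, which includes 6.

Yes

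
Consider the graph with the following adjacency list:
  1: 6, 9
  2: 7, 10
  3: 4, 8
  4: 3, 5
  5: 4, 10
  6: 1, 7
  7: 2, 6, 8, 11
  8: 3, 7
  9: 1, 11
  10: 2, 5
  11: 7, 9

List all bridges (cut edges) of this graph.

none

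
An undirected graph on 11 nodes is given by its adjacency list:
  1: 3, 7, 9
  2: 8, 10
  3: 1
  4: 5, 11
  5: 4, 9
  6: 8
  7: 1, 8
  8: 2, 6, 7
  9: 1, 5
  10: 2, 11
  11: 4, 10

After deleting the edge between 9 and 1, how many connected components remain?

1

9 and 1 are still connected via 9-5-4-11-10-2-8-7-1, so the component count stays at 1.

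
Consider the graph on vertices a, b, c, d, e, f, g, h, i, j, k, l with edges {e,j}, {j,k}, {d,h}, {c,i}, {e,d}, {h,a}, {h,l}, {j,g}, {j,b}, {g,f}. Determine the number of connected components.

Starting from c we can reach c, i. That is one component of size 2.
Starting from a we can reach a, b, d, e, f, g, h, j, k, l. That is one component of size 10.
Total: 2 components.

2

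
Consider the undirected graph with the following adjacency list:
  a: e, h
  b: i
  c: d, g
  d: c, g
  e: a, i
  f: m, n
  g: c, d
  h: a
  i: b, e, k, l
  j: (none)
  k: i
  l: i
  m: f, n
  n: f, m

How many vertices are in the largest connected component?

j is isolated — a component by itself.
Starting from c we can reach c, d, g. That is one component of size 3.
Starting from f we can reach f, m, n. That is one component of size 3.
Starting from a we can reach a, b, e, h, i, k, l. That is one component of size 7.
The largest has 7 vertices.

7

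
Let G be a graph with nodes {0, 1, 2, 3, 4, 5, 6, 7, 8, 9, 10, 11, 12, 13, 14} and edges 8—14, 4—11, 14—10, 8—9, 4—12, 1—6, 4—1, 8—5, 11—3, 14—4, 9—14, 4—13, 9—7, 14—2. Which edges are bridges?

1-4, 1-6, 10-14, 11-3, 11-4, 12-4, 13-4, 14-2, 14-4, 5-8, 7-9

The edges on the cycle 8-9-14-8 are not bridges since each lies on that cycle.
But removing 4—11 disconnects 4 from 11; removing 14—10 disconnects 14 from 10; removing 14—4 disconnects 14 from 4; removing 12—4 disconnects 12 from 4 — these are bridges.
In total 11 edges are bridges.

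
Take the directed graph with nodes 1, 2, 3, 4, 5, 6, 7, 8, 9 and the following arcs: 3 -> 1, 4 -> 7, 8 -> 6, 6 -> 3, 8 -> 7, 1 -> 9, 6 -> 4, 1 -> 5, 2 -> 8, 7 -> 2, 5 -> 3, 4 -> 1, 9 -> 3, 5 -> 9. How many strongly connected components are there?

{2, 4, 6, 7, 8} are all mutually reachable — one SCC of size 5.
{1, 3, 5, 9} are all mutually reachable — one SCC of size 4.
That gives 2 strongly connected components.

2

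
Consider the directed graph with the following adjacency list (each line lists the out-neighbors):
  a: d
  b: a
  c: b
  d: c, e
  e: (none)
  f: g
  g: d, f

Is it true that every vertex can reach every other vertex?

No

There is no directed path from d to g, so the graph is not strongly connected.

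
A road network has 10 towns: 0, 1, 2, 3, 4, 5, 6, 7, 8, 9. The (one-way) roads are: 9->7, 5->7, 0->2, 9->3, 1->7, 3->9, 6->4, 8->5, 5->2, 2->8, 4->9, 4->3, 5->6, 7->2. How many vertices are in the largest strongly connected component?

8

{2, 3, 4, 5, 6, 7, 8, 9} are all mutually reachable — one SCC of size 8.
{1} is an SCC by itself.
{0} is an SCC by itself.
The largest has 8 vertices.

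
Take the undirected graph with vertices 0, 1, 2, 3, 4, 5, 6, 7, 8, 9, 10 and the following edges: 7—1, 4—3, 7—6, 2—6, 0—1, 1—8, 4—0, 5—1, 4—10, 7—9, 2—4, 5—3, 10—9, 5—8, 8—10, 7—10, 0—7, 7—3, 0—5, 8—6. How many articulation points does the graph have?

0

Removing 7, for instance, still leaves 1 component. No single vertex removal increases the component count — the graph has no articulation points.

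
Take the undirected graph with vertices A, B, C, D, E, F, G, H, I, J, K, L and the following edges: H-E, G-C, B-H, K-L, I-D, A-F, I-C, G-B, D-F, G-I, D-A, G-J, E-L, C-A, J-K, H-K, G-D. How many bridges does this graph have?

0

The edges on the cycle H-E-L-K-H are not bridges since each lies on that cycle.
Every edge lies on some cycle, so there are no bridges.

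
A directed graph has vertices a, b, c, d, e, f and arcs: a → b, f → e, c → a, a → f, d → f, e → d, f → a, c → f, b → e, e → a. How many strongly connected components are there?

{a, b, d, e, f} are all mutually reachable — one SCC of size 5.
{c} is an SCC by itself.
That gives 2 strongly connected components.

2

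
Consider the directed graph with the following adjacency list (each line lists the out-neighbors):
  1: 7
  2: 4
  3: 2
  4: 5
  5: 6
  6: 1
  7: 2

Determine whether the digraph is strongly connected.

No

There is no directed path from 4 to 3, so the graph is not strongly connected.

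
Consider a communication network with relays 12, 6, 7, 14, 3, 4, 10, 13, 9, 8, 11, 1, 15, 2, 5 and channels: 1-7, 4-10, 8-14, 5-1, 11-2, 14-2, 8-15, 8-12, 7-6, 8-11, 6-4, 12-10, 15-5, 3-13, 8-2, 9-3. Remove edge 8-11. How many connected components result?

8 and 11 are still connected via 8-2-11, so the component count stays at 2.

2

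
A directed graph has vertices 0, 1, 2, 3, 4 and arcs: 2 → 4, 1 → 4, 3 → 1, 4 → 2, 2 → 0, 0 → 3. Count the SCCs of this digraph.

{0, 1, 2, 3, 4} are all mutually reachable — one SCC of size 5.
That gives 1 strongly connected component.

1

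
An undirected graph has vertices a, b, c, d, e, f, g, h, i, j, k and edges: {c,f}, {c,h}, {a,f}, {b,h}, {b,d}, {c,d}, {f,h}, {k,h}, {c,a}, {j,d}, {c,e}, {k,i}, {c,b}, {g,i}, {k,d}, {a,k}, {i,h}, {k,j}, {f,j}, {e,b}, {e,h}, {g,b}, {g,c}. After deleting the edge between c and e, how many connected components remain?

1

c and e are still connected via c-b-e, so the component count stays at 1.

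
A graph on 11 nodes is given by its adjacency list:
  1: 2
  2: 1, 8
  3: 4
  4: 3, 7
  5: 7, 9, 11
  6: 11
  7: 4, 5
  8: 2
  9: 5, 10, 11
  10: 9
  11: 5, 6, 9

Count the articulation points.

6

Removing 2 increases the component count from 2 to 3, so 2 is a cut vertex.
Removing 4 increases the component count from 2 to 3, so 4 is a cut vertex.
Removing 5 increases the component count from 2 to 3, so 5 is a cut vertex.
Likewise 7, 9, 11 are cut vertices.
By contrast removing 3 leaves 2 components; it is not a cut vertex. No other vertex is a cut vertex either.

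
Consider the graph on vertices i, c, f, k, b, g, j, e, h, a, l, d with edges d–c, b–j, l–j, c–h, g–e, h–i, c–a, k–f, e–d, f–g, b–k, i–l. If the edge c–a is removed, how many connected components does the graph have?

Before removal there is 1 component.
c–a is a bridge — removing it separates c's side from a's side.
After removal: 2 components.

2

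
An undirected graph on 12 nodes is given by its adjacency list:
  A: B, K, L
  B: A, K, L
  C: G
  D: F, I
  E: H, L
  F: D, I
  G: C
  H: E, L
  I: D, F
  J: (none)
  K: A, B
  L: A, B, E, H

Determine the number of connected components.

4

J is isolated — a component by itself.
Starting from C we can reach C, G. That is one component of size 2.
Starting from D we can reach D, F, I. That is one component of size 3.
Starting from A we can reach A, B, E, H, K, L. That is one component of size 6.
Total: 4 components.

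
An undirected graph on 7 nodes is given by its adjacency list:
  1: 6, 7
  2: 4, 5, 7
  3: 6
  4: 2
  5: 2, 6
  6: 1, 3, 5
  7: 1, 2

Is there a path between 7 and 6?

Yes

From 7 we can reach 1, 2, 3, 4, 5, 6, 7, which includes 6.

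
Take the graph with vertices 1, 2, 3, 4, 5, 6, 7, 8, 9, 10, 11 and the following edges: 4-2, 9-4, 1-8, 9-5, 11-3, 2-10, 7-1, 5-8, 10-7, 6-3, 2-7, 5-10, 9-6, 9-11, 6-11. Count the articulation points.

1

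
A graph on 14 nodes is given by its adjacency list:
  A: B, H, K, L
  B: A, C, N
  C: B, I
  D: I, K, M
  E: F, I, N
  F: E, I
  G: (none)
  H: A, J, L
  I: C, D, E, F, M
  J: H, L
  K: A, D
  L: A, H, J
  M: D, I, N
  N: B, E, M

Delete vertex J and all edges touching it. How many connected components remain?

2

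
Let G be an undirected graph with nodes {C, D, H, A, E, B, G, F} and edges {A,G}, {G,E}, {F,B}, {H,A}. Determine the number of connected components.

4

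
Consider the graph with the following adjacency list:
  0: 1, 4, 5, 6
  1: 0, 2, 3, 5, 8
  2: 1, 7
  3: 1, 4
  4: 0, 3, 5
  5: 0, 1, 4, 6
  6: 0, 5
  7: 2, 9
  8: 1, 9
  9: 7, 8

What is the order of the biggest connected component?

Starting from 0 we can reach 0, 1, 2, 3, 4, 5, 6, 7, 8, 9. That is one component of size 10.
The largest has 10 vertices.

10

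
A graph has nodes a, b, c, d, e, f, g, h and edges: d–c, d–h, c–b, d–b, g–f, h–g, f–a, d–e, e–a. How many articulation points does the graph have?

1

Removing d increases the component count from 1 to 2, so d is a cut vertex.
By contrast removing f leaves 1 component; it is not a cut vertex. No other vertex is a cut vertex either.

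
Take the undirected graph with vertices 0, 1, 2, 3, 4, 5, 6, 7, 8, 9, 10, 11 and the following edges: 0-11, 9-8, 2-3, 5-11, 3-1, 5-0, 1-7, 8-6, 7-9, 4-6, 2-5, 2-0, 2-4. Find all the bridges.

none

The edges on the cycle 2-5-11-0-2 are not bridges since each lies on that cycle.
Every edge lies on some cycle, so there are no bridges.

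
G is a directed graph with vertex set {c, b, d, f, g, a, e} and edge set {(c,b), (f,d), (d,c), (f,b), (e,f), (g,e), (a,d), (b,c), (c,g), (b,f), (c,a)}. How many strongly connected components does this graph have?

{a, b, c, d, e, f, g} are all mutually reachable — one SCC of size 7.
That gives 1 strongly connected component.

1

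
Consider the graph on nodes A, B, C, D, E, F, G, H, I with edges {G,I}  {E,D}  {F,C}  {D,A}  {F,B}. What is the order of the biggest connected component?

3

H is isolated — a component by itself.
Starting from G we can reach G, I. That is one component of size 2.
Starting from B we can reach B, C, F. That is one component of size 3.
Starting from A we can reach A, D, E. That is one component of size 3.
The largest has 3 vertices.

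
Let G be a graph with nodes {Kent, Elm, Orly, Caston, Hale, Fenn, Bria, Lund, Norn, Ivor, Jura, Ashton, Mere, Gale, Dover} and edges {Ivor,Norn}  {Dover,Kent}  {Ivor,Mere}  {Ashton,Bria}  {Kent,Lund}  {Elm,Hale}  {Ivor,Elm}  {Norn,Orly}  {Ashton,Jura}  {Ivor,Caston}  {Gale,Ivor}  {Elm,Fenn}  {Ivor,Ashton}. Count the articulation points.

5

Removing Elm increases the component count from 2 to 4, so Elm is a cut vertex.
Removing Ivor increases the component count from 2 to 7, so Ivor is a cut vertex.
Removing Kent increases the component count from 2 to 3, so Kent is a cut vertex.
Likewise Norn, Ashton are cut vertices.
By contrast removing Fenn leaves 2 components; it is not a cut vertex. No other vertex is a cut vertex either.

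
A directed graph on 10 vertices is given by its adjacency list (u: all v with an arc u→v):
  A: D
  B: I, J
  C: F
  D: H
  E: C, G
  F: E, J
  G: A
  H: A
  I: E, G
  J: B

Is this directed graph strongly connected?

No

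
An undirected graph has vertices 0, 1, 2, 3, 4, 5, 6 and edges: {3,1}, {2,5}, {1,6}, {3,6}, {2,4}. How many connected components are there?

0 is isolated — a component by itself.
Starting from 2 we can reach 2, 4, 5. That is one component of size 3.
Starting from 1 we can reach 1, 3, 6. That is one component of size 3.
Total: 3 components.

3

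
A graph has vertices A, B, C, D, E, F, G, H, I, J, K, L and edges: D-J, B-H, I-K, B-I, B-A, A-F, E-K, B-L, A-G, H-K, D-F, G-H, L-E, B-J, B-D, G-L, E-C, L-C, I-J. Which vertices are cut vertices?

none

Removing D, for instance, still leaves 1 component. No single vertex removal increases the component count — the graph has no articulation points.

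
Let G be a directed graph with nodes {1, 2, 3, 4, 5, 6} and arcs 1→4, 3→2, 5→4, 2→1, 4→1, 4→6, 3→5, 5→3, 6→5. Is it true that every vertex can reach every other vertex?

Yes

From 1 we can reach every vertex (1, 2, 3, 4, 5, 6), and every vertex can reach 1 (1, 2, 3, 4, 5, 6). So the whole graph is one strongly connected component.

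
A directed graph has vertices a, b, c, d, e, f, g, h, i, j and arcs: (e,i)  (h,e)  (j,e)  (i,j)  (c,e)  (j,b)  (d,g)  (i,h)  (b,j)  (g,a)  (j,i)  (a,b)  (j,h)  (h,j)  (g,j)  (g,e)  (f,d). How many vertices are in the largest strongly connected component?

5

{b, e, h, i, j} are all mutually reachable — one SCC of size 5.
{a} is an SCC by itself.
{d} is an SCC by itself.
{g} is an SCC by itself.
{f} is an SCC by itself.
(and 1 more singleton SCC)
The largest has 5 vertices.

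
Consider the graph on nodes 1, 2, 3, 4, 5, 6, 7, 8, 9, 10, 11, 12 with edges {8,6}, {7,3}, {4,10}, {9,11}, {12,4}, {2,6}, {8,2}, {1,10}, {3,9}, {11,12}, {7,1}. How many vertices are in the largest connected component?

8

5 is isolated — a component by itself.
Starting from 2 we can reach 2, 6, 8. That is one component of size 3.
Starting from 1 we can reach 1, 3, 4, 7, 9, 10, 11, 12. That is one component of size 8.
The largest has 8 vertices.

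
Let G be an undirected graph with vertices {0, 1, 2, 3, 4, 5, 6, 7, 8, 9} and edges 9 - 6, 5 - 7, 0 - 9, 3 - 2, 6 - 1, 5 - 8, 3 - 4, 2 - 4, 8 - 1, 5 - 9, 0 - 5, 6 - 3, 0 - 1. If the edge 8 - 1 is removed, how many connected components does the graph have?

8 and 1 are still connected via 8-5-0-1, so the component count stays at 1.

1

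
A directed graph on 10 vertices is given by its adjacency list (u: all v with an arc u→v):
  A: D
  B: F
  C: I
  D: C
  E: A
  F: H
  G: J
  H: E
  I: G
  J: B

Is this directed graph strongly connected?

Yes

From H we can reach every vertex (A, B, C, D, E, F, G, H, I, J), and every vertex can reach H (A, B, C, D, E, F, G, H, I, J). So the whole graph is one strongly connected component.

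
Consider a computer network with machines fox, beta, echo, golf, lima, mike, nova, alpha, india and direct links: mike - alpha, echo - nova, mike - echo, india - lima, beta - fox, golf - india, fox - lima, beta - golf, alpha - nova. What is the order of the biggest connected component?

5

Starting from echo we can reach echo, mike, nova, alpha. That is one component of size 4.
Starting from fox we can reach fox, beta, golf, lima, india. That is one component of size 5.
The largest has 5 vertices.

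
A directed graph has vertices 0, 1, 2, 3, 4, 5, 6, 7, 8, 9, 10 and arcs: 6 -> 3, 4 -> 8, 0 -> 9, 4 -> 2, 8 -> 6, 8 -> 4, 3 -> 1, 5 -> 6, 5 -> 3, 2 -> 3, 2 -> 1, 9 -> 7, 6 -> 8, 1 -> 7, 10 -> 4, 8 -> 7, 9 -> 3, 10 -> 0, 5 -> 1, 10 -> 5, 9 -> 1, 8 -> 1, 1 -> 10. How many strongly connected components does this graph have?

2

{0, 1, 2, 3, 4, 5, 6, 8, 9, 10} are all mutually reachable — one SCC of size 10.
{7} is an SCC by itself.
That gives 2 strongly connected components.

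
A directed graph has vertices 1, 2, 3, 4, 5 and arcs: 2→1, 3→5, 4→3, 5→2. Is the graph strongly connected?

No

There is no directed path from 3 to 4, so the graph is not strongly connected.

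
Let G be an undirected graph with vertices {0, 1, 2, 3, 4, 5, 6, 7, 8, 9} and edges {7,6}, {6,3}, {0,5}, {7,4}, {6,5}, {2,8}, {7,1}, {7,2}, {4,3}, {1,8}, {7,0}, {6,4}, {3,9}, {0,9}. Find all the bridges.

The edges on the cycle 7-2-8-1-7 are not bridges since each lies on that cycle.
Every edge lies on some cycle, so there are no bridges.

none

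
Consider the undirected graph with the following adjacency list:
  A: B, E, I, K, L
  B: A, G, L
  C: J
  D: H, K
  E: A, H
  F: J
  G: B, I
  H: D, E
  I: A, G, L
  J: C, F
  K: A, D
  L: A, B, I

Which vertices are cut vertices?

A, J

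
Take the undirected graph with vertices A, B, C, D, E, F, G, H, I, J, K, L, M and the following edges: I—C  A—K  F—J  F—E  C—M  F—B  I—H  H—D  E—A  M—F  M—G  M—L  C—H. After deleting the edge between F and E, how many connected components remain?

2

Before removal there is 1 component.
F—E is a bridge — removing it separates F's side from E's side.
After removal: 2 components.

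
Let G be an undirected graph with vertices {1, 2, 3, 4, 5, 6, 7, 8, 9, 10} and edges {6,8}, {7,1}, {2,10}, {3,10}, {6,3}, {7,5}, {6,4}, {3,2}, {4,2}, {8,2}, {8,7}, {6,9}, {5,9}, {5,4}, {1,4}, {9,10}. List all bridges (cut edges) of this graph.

The edges on the cycle 6-8-7-1-4-6 are not bridges since each lies on that cycle.
Every edge lies on some cycle, so there are no bridges.

none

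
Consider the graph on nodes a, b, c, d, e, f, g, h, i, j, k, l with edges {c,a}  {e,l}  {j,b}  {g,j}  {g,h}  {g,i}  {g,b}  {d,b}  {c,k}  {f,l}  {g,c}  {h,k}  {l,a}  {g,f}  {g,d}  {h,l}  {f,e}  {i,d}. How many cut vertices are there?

Removing g increases the component count from 1 to 2, so g is a cut vertex.
By contrast removing b leaves 1 component; it is not a cut vertex. No other vertex is a cut vertex either.

1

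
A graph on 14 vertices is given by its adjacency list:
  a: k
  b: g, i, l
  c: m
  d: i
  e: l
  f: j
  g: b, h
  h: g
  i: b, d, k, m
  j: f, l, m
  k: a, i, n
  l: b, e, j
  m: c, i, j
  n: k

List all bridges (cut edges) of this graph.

a-k, b-g, c-m, d-i, e-l, f-j, g-h, i-k, k-n

The edges on the cycle l-b-i-m-j-l are not bridges since each lies on that cycle.
But removing f-j disconnects f from j; removing i-k disconnects i from k; removing b-g disconnects b from g; removing c-m disconnects c from m — these are bridges.
In total 9 edges are bridges.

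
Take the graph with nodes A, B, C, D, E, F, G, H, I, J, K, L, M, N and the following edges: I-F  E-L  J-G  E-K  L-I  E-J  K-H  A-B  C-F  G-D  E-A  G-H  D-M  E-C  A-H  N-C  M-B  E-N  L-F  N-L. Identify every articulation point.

E

Removing E increases the component count from 1 to 2, so E is a cut vertex.
By contrast removing M leaves 1 component; it is not a cut vertex. No other vertex is a cut vertex either.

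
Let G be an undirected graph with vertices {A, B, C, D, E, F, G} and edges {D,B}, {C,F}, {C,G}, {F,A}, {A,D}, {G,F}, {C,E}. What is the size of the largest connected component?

Starting from A we can reach A, B, C, D, E, F, G. That is one component of size 7.
The largest has 7 vertices.

7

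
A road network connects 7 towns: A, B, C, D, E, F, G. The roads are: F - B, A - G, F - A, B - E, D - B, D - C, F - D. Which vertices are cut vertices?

A, B, D, F

Removing A increases the component count from 1 to 2, so A is a cut vertex.
Removing B increases the component count from 1 to 2, so B is a cut vertex.
Removing D increases the component count from 1 to 2, so D is a cut vertex.
Likewise F is a cut vertex.
By contrast removing E leaves 1 component; it is not a cut vertex. No other vertex is a cut vertex either.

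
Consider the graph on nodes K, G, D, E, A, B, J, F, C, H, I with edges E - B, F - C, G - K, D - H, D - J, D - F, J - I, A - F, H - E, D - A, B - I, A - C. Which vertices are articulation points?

Removing D increases the component count from 2 to 3, so D is a cut vertex.
By contrast removing K leaves 2 components; it is not a cut vertex. No other vertex is a cut vertex either.

D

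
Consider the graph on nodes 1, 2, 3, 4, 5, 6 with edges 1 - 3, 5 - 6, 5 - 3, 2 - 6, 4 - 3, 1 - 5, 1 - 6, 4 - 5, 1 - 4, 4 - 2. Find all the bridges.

none

The edges on the cycle 1-4-2-6-1 are not bridges since each lies on that cycle.
Every edge lies on some cycle, so there are no bridges.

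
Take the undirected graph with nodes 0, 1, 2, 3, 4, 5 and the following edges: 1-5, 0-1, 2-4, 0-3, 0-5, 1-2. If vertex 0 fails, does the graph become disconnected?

Yes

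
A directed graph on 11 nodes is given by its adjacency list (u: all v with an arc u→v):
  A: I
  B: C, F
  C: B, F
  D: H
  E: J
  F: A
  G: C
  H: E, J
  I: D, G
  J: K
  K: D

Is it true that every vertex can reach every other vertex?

No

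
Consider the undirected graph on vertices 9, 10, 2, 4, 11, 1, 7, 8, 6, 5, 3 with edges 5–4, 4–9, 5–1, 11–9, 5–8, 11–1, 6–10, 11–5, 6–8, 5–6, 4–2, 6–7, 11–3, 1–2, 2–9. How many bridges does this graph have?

3

The edges on the cycle 5-6-8-5 are not bridges since each lies on that cycle.
But removing 6–10 disconnects 6 from 10; removing 3–11 disconnects 3 from 11; removing 7–6 disconnects 7 from 6 — these are bridges.
That makes 3 bridges.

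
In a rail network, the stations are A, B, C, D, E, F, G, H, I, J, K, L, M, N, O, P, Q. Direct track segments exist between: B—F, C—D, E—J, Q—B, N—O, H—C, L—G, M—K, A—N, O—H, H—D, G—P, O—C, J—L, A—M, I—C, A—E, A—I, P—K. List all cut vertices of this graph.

Removing A increases the component count from 2 to 3, so A is a cut vertex.
Removing B increases the component count from 2 to 3, so B is a cut vertex.
By contrast removing I leaves 2 components; it is not a cut vertex. No other vertex is a cut vertex either.

A, B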